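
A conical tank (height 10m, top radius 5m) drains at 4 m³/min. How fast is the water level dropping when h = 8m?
1/(4π) ≈ 0.07958 m/min

r/h = 5/10, so r = (1/2)h
V = (1/3)πr²h = (1/3)π((1/2)h)²h = (1/12)πh³
dV/dh = (1/4)πh²
dh/dt = (dV/dt)/(dV/dh) = -4/((1/4)π·8²) = -1/(4π) m/min
The level is dropping at 1/(4π) ≈ 0.07958 m/min.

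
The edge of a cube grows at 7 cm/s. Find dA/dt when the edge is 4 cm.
336 cm²/s

A = 6s²
dA/dt = 12s · ds/dt = 12·4·7 = 336 cm²/s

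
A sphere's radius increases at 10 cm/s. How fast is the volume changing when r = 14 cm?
7840π cm³/s

V = (4/3)πr³
dV/dt = dV/dr · dr/dt = 4πr² · 10
At r = 14: dV/dt = 7840π cm³/s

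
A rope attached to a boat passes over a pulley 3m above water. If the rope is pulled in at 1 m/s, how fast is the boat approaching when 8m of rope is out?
8√55/55 ≈ 1.079 m/s

rope² = x² + 3²
x = √(8² - 3²) = √55
dx/dt = (rope/x) · d(rope)/dt = (8/√55) · (-1) = -8√55/55 m/s
The boat approaches at 8√55/55 ≈ 1.079 m/s.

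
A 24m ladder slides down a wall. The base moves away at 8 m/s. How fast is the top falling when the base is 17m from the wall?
136√287/287 ≈ 8.028 m/s

x² + y² = 24²
2x·dx/dt + 2y·dy/dt = 0
dy/dt = -x/y · dx/dt = -17/√287 · 8 = -136√287/287 m/s
The top is descending at 136√287/287 ≈ 8.028 m/s.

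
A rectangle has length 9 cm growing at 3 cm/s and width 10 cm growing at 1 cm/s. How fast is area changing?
39 cm²/s

A = lw
dA/dt = w·dl/dt + l·dw/dt = 10·3 + 9·1 = 39 cm²/s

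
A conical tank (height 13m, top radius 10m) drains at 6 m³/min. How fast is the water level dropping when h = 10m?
507/(5000π) ≈ 0.03228 m/min

r/h = 10/13, so r = (10/13)h
V = (1/3)πr²h = (1/3)π((10/13)h)²h = (100/507)πh³
dV/dh = (100/169)πh²
dh/dt = (dV/dt)/(dV/dh) = -6/((100/169)π·10²) = -507/(5000π) m/min
The level is dropping at 507/(5000π) ≈ 0.03228 m/min.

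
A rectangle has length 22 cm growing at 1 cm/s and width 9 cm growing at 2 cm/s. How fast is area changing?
53 cm²/s

A = lw
dA/dt = w·dl/dt + l·dw/dt = 9·1 + 22·2 = 53 cm²/s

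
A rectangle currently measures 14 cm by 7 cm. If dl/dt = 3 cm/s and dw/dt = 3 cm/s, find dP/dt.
12 cm/s

P = 2(l + w)
dP/dt = 2(dl/dt + dw/dt) = 2(3 + 3) = 12 cm/s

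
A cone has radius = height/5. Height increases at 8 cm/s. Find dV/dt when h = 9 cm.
648π/25 cm³/s

V = (1/3)π(h/5)²h = πh³/75
dV/dt = πh²/25 · 8
At h = 9: dV/dt = 648π/25 cm³/s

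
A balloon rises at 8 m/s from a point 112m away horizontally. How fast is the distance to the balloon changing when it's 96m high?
48√85/85 ≈ 5.206 m/s

z² = 112² + y²
z = √(112² + 96²) = 16√85
dz/dt = y/z · dy/dt = 96/(16√85) · 8 = 48√85/85 ≈ 5.206 m/s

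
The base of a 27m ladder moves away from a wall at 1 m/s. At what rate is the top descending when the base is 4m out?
4√713/713 ≈ 0.1498 m/s

x² + y² = 27²
2x·dx/dt + 2y·dy/dt = 0
dy/dt = -x/y · dx/dt = -4/√713 · 1 = -4√713/713 m/s
The top is descending at 4√713/713 ≈ 0.1498 m/s.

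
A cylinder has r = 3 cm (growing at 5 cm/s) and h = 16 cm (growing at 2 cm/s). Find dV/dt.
498π cm³/s

V = πr²h
dV/dt = 2πrh·dr/dt + πr²·dh/dt
= 2π(3)(16)(5) + π(3)²(2)
= 498π cm³/s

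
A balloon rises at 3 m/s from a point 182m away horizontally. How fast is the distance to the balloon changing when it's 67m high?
201√37613/37613 ≈ 1.036 m/s

z² = 182² + y²
z = √(182² + 67²) = √37613
dz/dt = y/z · dy/dt = 67/√37613 · 3 = 201√37613/37613 ≈ 1.036 m/s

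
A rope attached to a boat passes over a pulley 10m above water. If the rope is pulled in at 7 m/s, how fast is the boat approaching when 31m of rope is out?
31√861/123 ≈ 7.395 m/s

rope² = x² + 10²
x = √(31² - 10²) = √861
dx/dt = (rope/x) · d(rope)/dt = (31/√861) · (-7) = -31√861/123 m/s
The boat approaches at 31√861/123 ≈ 7.395 m/s.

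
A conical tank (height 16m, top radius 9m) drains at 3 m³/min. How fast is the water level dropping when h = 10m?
64/(675π) ≈ 0.03018 m/min

r/h = 9/16, so r = (9/16)h
V = (1/3)πr²h = (1/3)π((9/16)h)²h = (27/256)πh³
dV/dh = (81/256)πh²
dh/dt = (dV/dt)/(dV/dh) = -3/((81/256)π·10²) = -64/(675π) m/min
The level is dropping at 64/(675π) ≈ 0.03018 m/min.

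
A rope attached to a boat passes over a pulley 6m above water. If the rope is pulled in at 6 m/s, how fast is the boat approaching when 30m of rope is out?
5√6/2 ≈ 6.124 m/s

rope² = x² + 6²
x = √(30² - 6²) = 12√6
dx/dt = (rope/x) · d(rope)/dt = (30/(12√6)) · (-6) = -5√6/2 m/s
The boat approaches at 5√6/2 ≈ 6.124 m/s.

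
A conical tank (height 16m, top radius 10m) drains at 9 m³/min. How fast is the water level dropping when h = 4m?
36/(25π) ≈ 0.4584 m/min

r/h = 10/16, so r = (5/8)h
V = (1/3)πr²h = (1/3)π((5/8)h)²h = (25/192)πh³
dV/dh = (25/64)πh²
dh/dt = (dV/dt)/(dV/dh) = -9/((25/64)π·4²) = -36/(25π) m/min
The level is dropping at 36/(25π) ≈ 0.4584 m/min.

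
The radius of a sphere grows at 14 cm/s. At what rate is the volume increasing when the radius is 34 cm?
64736π cm³/s

V = (4/3)πr³
dV/dt = dV/dr · dr/dt = 4πr² · 14
At r = 34: dV/dt = 64736π cm³/s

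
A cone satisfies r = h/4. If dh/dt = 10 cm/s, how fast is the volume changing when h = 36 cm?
810π cm³/s

V = (1/3)π(h/4)²h = πh³/48
dV/dt = πh²/16 · 10
At h = 36: dV/dt = 810π cm³/s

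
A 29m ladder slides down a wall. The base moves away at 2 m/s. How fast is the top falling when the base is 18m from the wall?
36√517/517 ≈ 1.583 m/s

x² + y² = 29²
2x·dx/dt + 2y·dy/dt = 0
dy/dt = -x/y · dx/dt = -18/√517 · 2 = -36√517/517 m/s
The top is descending at 36√517/517 ≈ 1.583 m/s.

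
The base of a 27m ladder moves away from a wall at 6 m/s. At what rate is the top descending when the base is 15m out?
15√14/14 ≈ 4.009 m/s

x² + y² = 27²
2x·dx/dt + 2y·dy/dt = 0
dy/dt = -x/y · dx/dt = -15/(6√14) · 6 = -15√14/14 m/s
The top is descending at 15√14/14 ≈ 4.009 m/s.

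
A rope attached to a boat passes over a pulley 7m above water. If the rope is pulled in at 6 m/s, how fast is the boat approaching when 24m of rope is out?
144√527/527 ≈ 6.273 m/s

rope² = x² + 7²
x = √(24² - 7²) = √527
dx/dt = (rope/x) · d(rope)/dt = (24/√527) · (-6) = -144√527/527 m/s
The boat approaches at 144√527/527 ≈ 6.273 m/s.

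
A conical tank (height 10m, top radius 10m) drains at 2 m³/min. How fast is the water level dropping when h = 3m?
2/(9π) ≈ 0.07074 m/min

r/h = 10/10, so r = h
V = (1/3)πr²h = (1/3)π(h)²h = (1/3)πh³
dV/dh = πh²
dh/dt = (dV/dt)/(dV/dh) = -2/(π·3²) = -2/(9π) m/min
The level is dropping at 2/(9π) ≈ 0.07074 m/min.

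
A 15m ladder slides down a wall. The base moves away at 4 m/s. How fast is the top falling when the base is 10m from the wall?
8√5/5 ≈ 3.578 m/s

x² + y² = 15²
2x·dx/dt + 2y·dy/dt = 0
dy/dt = -x/y · dx/dt = -10/(5√5) · 4 = -8√5/5 m/s
The top is descending at 8√5/5 ≈ 3.578 m/s.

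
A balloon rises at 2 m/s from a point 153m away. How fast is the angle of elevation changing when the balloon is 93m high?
0.009545 rad/s

tan(θ) = y/153
sec²(θ) · dθ/dt = (1/153) · dy/dt
dθ/dt = cos²(θ)/153 · 2 = 153/(153² + 93²) · 2
dθ/dt = 0.009545 rad/s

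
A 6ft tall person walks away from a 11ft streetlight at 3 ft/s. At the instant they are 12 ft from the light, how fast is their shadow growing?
18/5 ft/s

By similar triangles: 11/(x+s) = 6/s
Solving: s = 6x/5
ds/dt = 6/5 · dx/dt = 6/5 · 3 = 18/5 ft/s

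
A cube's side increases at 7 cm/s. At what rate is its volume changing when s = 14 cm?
4116 cm³/s

V = s³
dV/dt = 3s² · ds/dt = 3·14²·7 = 4116 cm³/s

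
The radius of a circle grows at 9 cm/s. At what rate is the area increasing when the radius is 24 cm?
432π cm²/s

A = πr²
dA/dt = 2πr · dr/dt = 2π(24)(9) = 432π cm²/s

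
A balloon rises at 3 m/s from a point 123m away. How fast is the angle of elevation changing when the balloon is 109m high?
0.013662 rad/s

tan(θ) = y/123
sec²(θ) · dθ/dt = (1/123) · dy/dt
dθ/dt = cos²(θ)/123 · 3 = 123/(123² + 109²) · 3
dθ/dt = 0.013662 rad/s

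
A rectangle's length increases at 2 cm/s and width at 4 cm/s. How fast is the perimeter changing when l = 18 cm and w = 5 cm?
12 cm/s

P = 2(l + w)
dP/dt = 2(dl/dt + dw/dt) = 2(2 + 4) = 12 cm/s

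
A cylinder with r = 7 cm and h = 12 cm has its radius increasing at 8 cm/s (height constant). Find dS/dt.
416π cm²/s

S = 2πrh + 2πr² (lateral + bases)
dS/dt = (2πh + 4πr)·dr/dt = (2π·12 + 4π·7)·8
= 416π cm²/s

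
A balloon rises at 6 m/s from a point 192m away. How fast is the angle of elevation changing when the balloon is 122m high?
0.022262 rad/s

tan(θ) = y/192
sec²(θ) · dθ/dt = (1/192) · dy/dt
dθ/dt = cos²(θ)/192 · 6 = 192/(192² + 122²) · 6
dθ/dt = 0.022262 rad/s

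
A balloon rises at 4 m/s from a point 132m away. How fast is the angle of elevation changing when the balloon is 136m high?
0.014699 rad/s

tan(θ) = y/132
sec²(θ) · dθ/dt = (1/132) · dy/dt
dθ/dt = cos²(θ)/132 · 4 = 132/(132² + 136²) · 4
dθ/dt = 0.014699 rad/s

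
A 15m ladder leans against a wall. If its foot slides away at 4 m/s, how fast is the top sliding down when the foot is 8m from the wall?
32√161/161 ≈ 2.522 m/s

x² + y² = 15²
2x·dx/dt + 2y·dy/dt = 0
dy/dt = -x/y · dx/dt = -8/√161 · 4 = -32√161/161 m/s
The top is descending at 32√161/161 ≈ 2.522 m/s.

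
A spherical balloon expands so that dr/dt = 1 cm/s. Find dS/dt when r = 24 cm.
192π cm²/s

S = 4πr²
dS/dt = dS/dr · dr/dt = 8πr · 1
At r = 24: dS/dt = 192π cm²/s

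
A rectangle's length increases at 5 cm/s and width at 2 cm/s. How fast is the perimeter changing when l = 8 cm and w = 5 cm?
14 cm/s

P = 2(l + w)
dP/dt = 2(dl/dt + dw/dt) = 2(5 + 2) = 14 cm/s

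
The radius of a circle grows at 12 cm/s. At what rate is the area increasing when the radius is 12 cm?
288π cm²/s

A = πr²
dA/dt = 2πr · dr/dt = 2π(12)(12) = 288π cm²/s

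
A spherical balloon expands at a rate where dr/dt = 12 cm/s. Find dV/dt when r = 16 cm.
12288π cm³/s

V = (4/3)πr³
dV/dt = dV/dr · dr/dt = 4πr² · 12
At r = 16: dV/dt = 12288π cm³/s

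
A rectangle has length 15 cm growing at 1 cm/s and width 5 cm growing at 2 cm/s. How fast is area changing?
35 cm²/s

A = lw
dA/dt = w·dl/dt + l·dw/dt = 5·1 + 15·2 = 35 cm²/s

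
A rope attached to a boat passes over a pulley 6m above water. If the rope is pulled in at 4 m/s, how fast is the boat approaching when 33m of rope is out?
44√13/39 ≈ 4.068 m/s

rope² = x² + 6²
x = √(33² - 6²) = 9√13
dx/dt = (rope/x) · d(rope)/dt = (33/(9√13)) · (-4) = -44√13/39 m/s
The boat approaches at 44√13/39 ≈ 4.068 m/s.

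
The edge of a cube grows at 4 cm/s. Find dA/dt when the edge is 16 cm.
768 cm²/s

A = 6s²
dA/dt = 12s · ds/dt = 12·16·4 = 768 cm²/s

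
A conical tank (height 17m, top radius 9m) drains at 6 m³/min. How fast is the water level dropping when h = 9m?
578/(2187π) ≈ 0.08413 m/min

r/h = 9/17, so r = (9/17)h
V = (1/3)πr²h = (1/3)π((9/17)h)²h = (27/289)πh³
dV/dh = (81/289)πh²
dh/dt = (dV/dt)/(dV/dh) = -6/((81/289)π·9²) = -578/(2187π) m/min
The level is dropping at 578/(2187π) ≈ 0.08413 m/min.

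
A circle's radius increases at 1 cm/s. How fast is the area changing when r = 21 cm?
42π cm²/s

A = πr²
dA/dt = 2πr · dr/dt = 2π(21)(1) = 42π cm²/s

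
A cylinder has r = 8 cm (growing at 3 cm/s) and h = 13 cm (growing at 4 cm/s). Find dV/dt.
880π cm³/s

V = πr²h
dV/dt = 2πrh·dr/dt + πr²·dh/dt
= 2π(8)(13)(3) + π(8)²(4)
= 880π cm³/s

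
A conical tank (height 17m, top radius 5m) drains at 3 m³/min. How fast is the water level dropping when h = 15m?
289/(1875π) ≈ 0.04906 m/min

r/h = 5/17, so r = (5/17)h
V = (1/3)πr²h = (1/3)π((5/17)h)²h = (25/867)πh³
dV/dh = (25/289)πh²
dh/dt = (dV/dt)/(dV/dh) = -3/((25/289)π·15²) = -289/(1875π) m/min
The level is dropping at 289/(1875π) ≈ 0.04906 m/min.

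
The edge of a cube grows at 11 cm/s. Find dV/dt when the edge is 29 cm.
27753 cm³/s

V = s³
dV/dt = 3s² · ds/dt = 3·29²·11 = 27753 cm³/s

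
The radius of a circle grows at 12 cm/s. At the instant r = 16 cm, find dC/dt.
24π cm/s

C = 2πr
dC/dt = 2π · dr/dt = 2π · 12 = 24π cm/s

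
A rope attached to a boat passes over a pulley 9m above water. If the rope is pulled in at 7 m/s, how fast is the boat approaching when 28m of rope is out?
196√703/703 ≈ 7.392 m/s

rope² = x² + 9²
x = √(28² - 9²) = √703
dx/dt = (rope/x) · d(rope)/dt = (28/√703) · (-7) = -196√703/703 m/s
The boat approaches at 196√703/703 ≈ 7.392 m/s.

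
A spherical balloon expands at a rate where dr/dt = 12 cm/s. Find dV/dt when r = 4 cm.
768π cm³/s

V = (4/3)πr³
dV/dt = dV/dr · dr/dt = 4πr² · 12
At r = 4: dV/dt = 768π cm³/s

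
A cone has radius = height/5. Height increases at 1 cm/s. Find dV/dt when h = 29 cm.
841π/25 cm³/s

V = (1/3)π(h/5)²h = πh³/75
dV/dt = πh²/25 · 1
At h = 29: dV/dt = 841π/25 cm³/s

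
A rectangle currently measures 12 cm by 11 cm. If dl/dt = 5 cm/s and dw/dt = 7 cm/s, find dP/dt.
24 cm/s

P = 2(l + w)
dP/dt = 2(dl/dt + dw/dt) = 2(5 + 7) = 24 cm/s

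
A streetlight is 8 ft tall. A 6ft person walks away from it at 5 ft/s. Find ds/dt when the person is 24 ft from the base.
15 ft/s

By similar triangles: 8/(x+s) = 6/s
Solving: s = 6x/2
ds/dt = 6/2 · dx/dt = 3 · 5 = 15 ft/s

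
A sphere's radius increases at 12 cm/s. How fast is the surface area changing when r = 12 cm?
1152π cm²/s

S = 4πr²
dS/dt = dS/dr · dr/dt = 8πr · 12
At r = 12: dS/dt = 1152π cm²/s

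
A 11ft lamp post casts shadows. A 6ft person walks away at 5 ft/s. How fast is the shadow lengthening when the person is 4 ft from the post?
6 ft/s

By similar triangles: 11/(x+s) = 6/s
Solving: s = 6x/5
ds/dt = 6/5 · dx/dt = 6/5 · 5 = 6 ft/s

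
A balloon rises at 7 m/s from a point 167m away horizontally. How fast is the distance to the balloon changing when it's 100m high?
700√37889/37889 ≈ 3.596 m/s

z² = 167² + y²
z = √(167² + 100²) = √37889
dz/dt = y/z · dy/dt = 100/√37889 · 7 = 700√37889/37889 ≈ 3.596 m/s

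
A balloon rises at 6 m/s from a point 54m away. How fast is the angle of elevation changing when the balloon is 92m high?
0.028471 rad/s

tan(θ) = y/54
sec²(θ) · dθ/dt = (1/54) · dy/dt
dθ/dt = cos²(θ)/54 · 6 = 54/(54² + 92²) · 6
dθ/dt = 0.028471 rad/s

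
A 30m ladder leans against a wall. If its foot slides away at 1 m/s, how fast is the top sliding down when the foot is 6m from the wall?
√6/12 ≈ 0.2041 m/s

x² + y² = 30²
2x·dx/dt + 2y·dy/dt = 0
dy/dt = -x/y · dx/dt = -6/(12√6) · 1 = -√6/12 m/s
The top is descending at √6/12 ≈ 0.2041 m/s.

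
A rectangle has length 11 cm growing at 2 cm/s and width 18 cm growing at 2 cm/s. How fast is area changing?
58 cm²/s

A = lw
dA/dt = w·dl/dt + l·dw/dt = 18·2 + 11·2 = 58 cm²/s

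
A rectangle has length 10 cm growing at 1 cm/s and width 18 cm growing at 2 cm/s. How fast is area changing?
38 cm²/s

A = lw
dA/dt = w·dl/dt + l·dw/dt = 18·1 + 10·2 = 38 cm²/s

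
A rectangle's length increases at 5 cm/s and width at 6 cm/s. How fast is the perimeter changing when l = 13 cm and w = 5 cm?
22 cm/s

P = 2(l + w)
dP/dt = 2(dl/dt + dw/dt) = 2(5 + 6) = 22 cm/s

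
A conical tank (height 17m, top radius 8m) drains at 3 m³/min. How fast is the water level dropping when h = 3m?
289/(192π) ≈ 0.4791 m/min

r/h = 8/17, so r = (8/17)h
V = (1/3)πr²h = (1/3)π((8/17)h)²h = (64/867)πh³
dV/dh = (64/289)πh²
dh/dt = (dV/dt)/(dV/dh) = -3/((64/289)π·3²) = -289/(192π) m/min
The level is dropping at 289/(192π) ≈ 0.4791 m/min.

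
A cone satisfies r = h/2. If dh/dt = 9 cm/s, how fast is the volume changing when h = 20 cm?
900π cm³/s

V = (1/3)π(h/2)²h = πh³/12
dV/dt = πh²/4 · 9
At h = 20: dV/dt = 900π cm³/s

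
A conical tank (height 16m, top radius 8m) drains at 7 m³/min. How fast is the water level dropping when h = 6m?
7/(9π) ≈ 0.2476 m/min

r/h = 8/16, so r = (1/2)h
V = (1/3)πr²h = (1/3)π((1/2)h)²h = (1/12)πh³
dV/dh = (1/4)πh²
dh/dt = (dV/dt)/(dV/dh) = -7/((1/4)π·6²) = -7/(9π) m/min
The level is dropping at 7/(9π) ≈ 0.2476 m/min.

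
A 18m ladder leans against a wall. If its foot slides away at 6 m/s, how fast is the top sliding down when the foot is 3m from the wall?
6√35/35 ≈ 1.014 m/s

x² + y² = 18²
2x·dx/dt + 2y·dy/dt = 0
dy/dt = -x/y · dx/dt = -3/(3√35) · 6 = -6√35/35 m/s
The top is descending at 6√35/35 ≈ 1.014 m/s.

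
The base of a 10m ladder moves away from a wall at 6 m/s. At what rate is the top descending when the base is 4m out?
4√21/7 ≈ 2.619 m/s

x² + y² = 10²
2x·dx/dt + 2y·dy/dt = 0
dy/dt = -x/y · dx/dt = -4/(2√21) · 6 = -4√21/7 m/s
The top is descending at 4√21/7 ≈ 2.619 m/s.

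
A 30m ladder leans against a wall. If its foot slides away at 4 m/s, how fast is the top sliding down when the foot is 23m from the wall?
92√371/371 ≈ 4.776 m/s

x² + y² = 30²
2x·dx/dt + 2y·dy/dt = 0
dy/dt = -x/y · dx/dt = -23/√371 · 4 = -92√371/371 m/s
The top is descending at 92√371/371 ≈ 4.776 m/s.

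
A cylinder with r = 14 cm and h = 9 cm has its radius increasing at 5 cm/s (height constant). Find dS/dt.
370π cm²/s

S = 2πrh + 2πr² (lateral + bases)
dS/dt = (2πh + 4πr)·dr/dt = (2π·9 + 4π·14)·5
= 370π cm²/s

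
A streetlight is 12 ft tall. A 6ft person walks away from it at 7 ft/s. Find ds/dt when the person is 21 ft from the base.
7 ft/s

By similar triangles: 12/(x+s) = 6/s
Solving: s = 6x/6
ds/dt = 6/6 · dx/dt = 1 · 7 = 7 ft/s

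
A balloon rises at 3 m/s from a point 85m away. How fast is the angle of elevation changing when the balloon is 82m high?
0.018281 rad/s

tan(θ) = y/85
sec²(θ) · dθ/dt = (1/85) · dy/dt
dθ/dt = cos²(θ)/85 · 3 = 85/(85² + 82²) · 3
dθ/dt = 0.018281 rad/s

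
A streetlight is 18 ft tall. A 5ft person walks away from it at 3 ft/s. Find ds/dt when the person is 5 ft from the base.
15/13 ft/s

By similar triangles: 18/(x+s) = 5/s
Solving: s = 5x/13
ds/dt = 5/13 · dx/dt = 5/13 · 3 = 15/13 ft/s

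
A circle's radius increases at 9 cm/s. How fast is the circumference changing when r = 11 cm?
18π cm/s

C = 2πr
dC/dt = 2π · dr/dt = 2π · 9 = 18π cm/s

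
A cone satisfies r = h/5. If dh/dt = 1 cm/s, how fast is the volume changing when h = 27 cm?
729π/25 cm³/s

V = (1/3)π(h/5)²h = πh³/75
dV/dt = πh²/25 · 1
At h = 27: dV/dt = 729π/25 cm³/s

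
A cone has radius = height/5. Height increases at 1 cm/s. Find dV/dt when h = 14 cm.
196π/25 cm³/s

V = (1/3)π(h/5)²h = πh³/75
dV/dt = πh²/25 · 1
At h = 14: dV/dt = 196π/25 cm³/s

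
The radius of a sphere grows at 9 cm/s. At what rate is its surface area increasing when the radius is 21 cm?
1512π cm²/s

S = 4πr²
dS/dt = dS/dr · dr/dt = 8πr · 9
At r = 21: dS/dt = 1512π cm²/s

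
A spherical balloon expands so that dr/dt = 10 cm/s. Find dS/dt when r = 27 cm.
2160π cm²/s

S = 4πr²
dS/dt = dS/dr · dr/dt = 8πr · 10
At r = 27: dS/dt = 2160π cm²/s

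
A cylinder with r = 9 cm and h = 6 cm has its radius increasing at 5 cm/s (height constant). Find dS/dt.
240π cm²/s

S = 2πrh + 2πr² (lateral + bases)
dS/dt = (2πh + 4πr)·dr/dt = (2π·6 + 4π·9)·5
= 240π cm²/s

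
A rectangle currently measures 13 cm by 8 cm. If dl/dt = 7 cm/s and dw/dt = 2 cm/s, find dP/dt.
18 cm/s

P = 2(l + w)
dP/dt = 2(dl/dt + dw/dt) = 2(7 + 2) = 18 cm/s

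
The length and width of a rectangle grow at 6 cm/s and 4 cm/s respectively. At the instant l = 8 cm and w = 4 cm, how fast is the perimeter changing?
20 cm/s

P = 2(l + w)
dP/dt = 2(dl/dt + dw/dt) = 2(6 + 4) = 20 cm/s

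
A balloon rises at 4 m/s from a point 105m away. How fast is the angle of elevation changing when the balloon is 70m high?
0.026374 rad/s

tan(θ) = y/105
sec²(θ) · dθ/dt = (1/105) · dy/dt
dθ/dt = cos²(θ)/105 · 4 = 105/(105² + 70²) · 4
dθ/dt = 0.026374 rad/s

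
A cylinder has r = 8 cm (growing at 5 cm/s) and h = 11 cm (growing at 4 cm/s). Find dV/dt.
1136π cm³/s

V = πr²h
dV/dt = 2πrh·dr/dt + πr²·dh/dt
= 2π(8)(11)(5) + π(8)²(4)
= 1136π cm³/s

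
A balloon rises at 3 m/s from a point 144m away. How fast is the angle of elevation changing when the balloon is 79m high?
0.016014 rad/s

tan(θ) = y/144
sec²(θ) · dθ/dt = (1/144) · dy/dt
dθ/dt = cos²(θ)/144 · 3 = 144/(144² + 79²) · 3
dθ/dt = 0.016014 rad/s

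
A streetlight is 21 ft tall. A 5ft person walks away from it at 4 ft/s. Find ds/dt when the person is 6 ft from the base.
5/4 ft/s

By similar triangles: 21/(x+s) = 5/s
Solving: s = 5x/16
ds/dt = 5/16 · dx/dt = 5/16 · 4 = 5/4 ft/s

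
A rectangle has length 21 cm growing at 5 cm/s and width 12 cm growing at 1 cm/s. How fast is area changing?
81 cm²/s

A = lw
dA/dt = w·dl/dt + l·dw/dt = 12·5 + 21·1 = 81 cm²/s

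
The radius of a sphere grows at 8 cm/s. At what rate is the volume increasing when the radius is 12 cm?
4608π cm³/s

V = (4/3)πr³
dV/dt = dV/dr · dr/dt = 4πr² · 8
At r = 12: dV/dt = 4608π cm³/s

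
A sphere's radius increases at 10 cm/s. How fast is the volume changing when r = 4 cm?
640π cm³/s

V = (4/3)πr³
dV/dt = dV/dr · dr/dt = 4πr² · 10
At r = 4: dV/dt = 640π cm³/s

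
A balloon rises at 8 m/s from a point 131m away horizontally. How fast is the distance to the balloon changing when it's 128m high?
1024√33545/33545 ≈ 5.591 m/s

z² = 131² + y²
z = √(131² + 128²) = √33545
dz/dt = y/z · dy/dt = 128/√33545 · 8 = 1024√33545/33545 ≈ 5.591 m/s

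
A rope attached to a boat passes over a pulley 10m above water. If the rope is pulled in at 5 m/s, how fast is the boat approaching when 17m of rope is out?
85√21/63 ≈ 6.183 m/s

rope² = x² + 10²
x = √(17² - 10²) = 3√21
dx/dt = (rope/x) · d(rope)/dt = (17/(3√21)) · (-5) = -85√21/63 m/s
The boat approaches at 85√21/63 ≈ 6.183 m/s.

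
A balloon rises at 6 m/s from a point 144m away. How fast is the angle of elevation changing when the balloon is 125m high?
0.023762 rad/s

tan(θ) = y/144
sec²(θ) · dθ/dt = (1/144) · dy/dt
dθ/dt = cos²(θ)/144 · 6 = 144/(144² + 125²) · 6
dθ/dt = 0.023762 rad/s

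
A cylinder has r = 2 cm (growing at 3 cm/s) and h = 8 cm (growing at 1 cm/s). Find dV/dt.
100π cm³/s

V = πr²h
dV/dt = 2πrh·dr/dt + πr²·dh/dt
= 2π(2)(8)(3) + π(2)²(1)
= 100π cm³/s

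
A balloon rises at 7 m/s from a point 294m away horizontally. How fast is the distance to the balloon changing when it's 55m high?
385√89461/89461 ≈ 1.287 m/s

z² = 294² + y²
z = √(294² + 55²) = √89461
dz/dt = y/z · dy/dt = 55/√89461 · 7 = 385√89461/89461 ≈ 1.287 m/s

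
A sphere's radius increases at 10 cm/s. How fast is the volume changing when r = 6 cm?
1440π cm³/s

V = (4/3)πr³
dV/dt = dV/dr · dr/dt = 4πr² · 10
At r = 6: dV/dt = 1440π cm³/s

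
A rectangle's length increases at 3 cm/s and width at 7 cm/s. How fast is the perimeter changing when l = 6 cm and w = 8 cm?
20 cm/s

P = 2(l + w)
dP/dt = 2(dl/dt + dw/dt) = 2(3 + 7) = 20 cm/s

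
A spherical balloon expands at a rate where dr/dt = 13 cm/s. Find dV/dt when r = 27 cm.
37908π cm³/s

V = (4/3)πr³
dV/dt = dV/dr · dr/dt = 4πr² · 13
At r = 27: dV/dt = 37908π cm³/s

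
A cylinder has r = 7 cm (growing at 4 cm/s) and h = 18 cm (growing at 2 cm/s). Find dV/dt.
1106π cm³/s

V = πr²h
dV/dt = 2πrh·dr/dt + πr²·dh/dt
= 2π(7)(18)(4) + π(7)²(2)
= 1106π cm³/s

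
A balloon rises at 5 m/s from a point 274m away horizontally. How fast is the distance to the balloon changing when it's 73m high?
73√80405/16081 ≈ 1.287 m/s

z² = 274² + y²
z = √(274² + 73²) = √80405
dz/dt = y/z · dy/dt = 73/√80405 · 5 = 73√80405/16081 ≈ 1.287 m/s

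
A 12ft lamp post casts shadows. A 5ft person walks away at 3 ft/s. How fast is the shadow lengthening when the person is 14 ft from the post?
15/7 ft/s

By similar triangles: 12/(x+s) = 5/s
Solving: s = 5x/7
ds/dt = 5/7 · dx/dt = 5/7 · 3 = 15/7 ft/s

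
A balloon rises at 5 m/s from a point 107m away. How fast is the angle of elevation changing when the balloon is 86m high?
0.028389 rad/s

tan(θ) = y/107
sec²(θ) · dθ/dt = (1/107) · dy/dt
dθ/dt = cos²(θ)/107 · 5 = 107/(107² + 86²) · 5
dθ/dt = 0.028389 rad/s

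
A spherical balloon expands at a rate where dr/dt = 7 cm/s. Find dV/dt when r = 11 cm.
3388π cm³/s

V = (4/3)πr³
dV/dt = dV/dr · dr/dt = 4πr² · 7
At r = 11: dV/dt = 3388π cm³/s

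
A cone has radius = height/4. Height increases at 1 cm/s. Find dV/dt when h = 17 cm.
289π/16 cm³/s

V = (1/3)π(h/4)²h = πh³/48
dV/dt = πh²/16 · 1
At h = 17: dV/dt = 289π/16 cm³/s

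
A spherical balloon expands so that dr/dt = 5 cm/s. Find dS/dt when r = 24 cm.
960π cm²/s

S = 4πr²
dS/dt = dS/dr · dr/dt = 8πr · 5
At r = 24: dS/dt = 960π cm²/s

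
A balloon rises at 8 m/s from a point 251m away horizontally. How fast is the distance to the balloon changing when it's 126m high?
1008√78877/78877 ≈ 3.589 m/s

z² = 251² + y²
z = √(251² + 126²) = √78877
dz/dt = y/z · dy/dt = 126/√78877 · 8 = 1008√78877/78877 ≈ 3.589 m/s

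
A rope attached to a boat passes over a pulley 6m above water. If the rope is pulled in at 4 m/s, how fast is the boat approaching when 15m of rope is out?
20√21/21 ≈ 4.364 m/s

rope² = x² + 6²
x = √(15² - 6²) = 3√21
dx/dt = (rope/x) · d(rope)/dt = (15/(3√21)) · (-4) = -20√21/21 m/s
The boat approaches at 20√21/21 ≈ 4.364 m/s.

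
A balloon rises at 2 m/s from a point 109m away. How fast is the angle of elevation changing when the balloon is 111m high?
0.009008 rad/s

tan(θ) = y/109
sec²(θ) · dθ/dt = (1/109) · dy/dt
dθ/dt = cos²(θ)/109 · 2 = 109/(109² + 111²) · 2
dθ/dt = 0.009008 rad/s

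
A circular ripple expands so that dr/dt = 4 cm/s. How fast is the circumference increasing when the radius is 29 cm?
8π cm/s

C = 2πr
dC/dt = 2π · dr/dt = 2π · 4 = 8π cm/s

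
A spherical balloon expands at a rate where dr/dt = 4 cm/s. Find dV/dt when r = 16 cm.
4096π cm³/s

V = (4/3)πr³
dV/dt = dV/dr · dr/dt = 4πr² · 4
At r = 16: dV/dt = 4096π cm³/s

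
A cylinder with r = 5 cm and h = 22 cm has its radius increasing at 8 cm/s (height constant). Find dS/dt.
512π cm²/s

S = 2πrh + 2πr² (lateral + bases)
dS/dt = (2πh + 4πr)·dr/dt = (2π·22 + 4π·5)·8
= 512π cm²/s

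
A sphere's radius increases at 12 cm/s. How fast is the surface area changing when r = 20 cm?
1920π cm²/s

S = 4πr²
dS/dt = dS/dr · dr/dt = 8πr · 12
At r = 20: dS/dt = 1920π cm²/s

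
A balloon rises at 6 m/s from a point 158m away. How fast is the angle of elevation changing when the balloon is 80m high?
0.030226 rad/s

tan(θ) = y/158
sec²(θ) · dθ/dt = (1/158) · dy/dt
dθ/dt = cos²(θ)/158 · 6 = 158/(158² + 80²) · 6
dθ/dt = 0.030226 rad/s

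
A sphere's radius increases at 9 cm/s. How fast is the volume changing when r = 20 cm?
14400π cm³/s

V = (4/3)πr³
dV/dt = dV/dr · dr/dt = 4πr² · 9
At r = 20: dV/dt = 14400π cm³/s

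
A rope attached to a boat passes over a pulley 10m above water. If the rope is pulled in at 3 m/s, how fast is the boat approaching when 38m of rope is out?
19√21/28 ≈ 3.11 m/s

rope² = x² + 10²
x = √(38² - 10²) = 8√21
dx/dt = (rope/x) · d(rope)/dt = (38/(8√21)) · (-3) = -19√21/28 m/s
The boat approaches at 19√21/28 ≈ 3.11 m/s.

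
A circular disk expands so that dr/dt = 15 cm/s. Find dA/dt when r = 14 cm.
420π cm²/s

A = πr²
dA/dt = 2πr · dr/dt = 2π(14)(15) = 420π cm²/s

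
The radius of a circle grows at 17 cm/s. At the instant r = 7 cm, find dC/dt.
34π cm/s

C = 2πr
dC/dt = 2π · dr/dt = 2π · 17 = 34π cm/s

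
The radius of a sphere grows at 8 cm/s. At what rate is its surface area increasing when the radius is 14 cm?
896π cm²/s

S = 4πr²
dS/dt = dS/dr · dr/dt = 8πr · 8
At r = 14: dS/dt = 896π cm²/s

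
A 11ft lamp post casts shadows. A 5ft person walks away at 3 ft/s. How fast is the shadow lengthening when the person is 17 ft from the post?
5/2 ft/s

By similar triangles: 11/(x+s) = 5/s
Solving: s = 5x/6
ds/dt = 5/6 · dx/dt = 5/6 · 3 = 5/2 ft/s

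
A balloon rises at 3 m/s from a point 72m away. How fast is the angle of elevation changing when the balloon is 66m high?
0.022642 rad/s

tan(θ) = y/72
sec²(θ) · dθ/dt = (1/72) · dy/dt
dθ/dt = cos²(θ)/72 · 3 = 72/(72² + 66²) · 3
dθ/dt = 0.022642 rad/s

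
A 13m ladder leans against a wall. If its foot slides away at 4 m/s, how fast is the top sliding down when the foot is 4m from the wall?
16√17/51 ≈ 1.294 m/s

x² + y² = 13²
2x·dx/dt + 2y·dy/dt = 0
dy/dt = -x/y · dx/dt = -4/(3√17) · 4 = -16√17/51 m/s
The top is descending at 16√17/51 ≈ 1.294 m/s.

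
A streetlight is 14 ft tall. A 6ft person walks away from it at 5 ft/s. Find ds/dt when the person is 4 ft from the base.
15/4 ft/s

By similar triangles: 14/(x+s) = 6/s
Solving: s = 6x/8
ds/dt = 6/8 · dx/dt = 3/4 · 5 = 15/4 ft/s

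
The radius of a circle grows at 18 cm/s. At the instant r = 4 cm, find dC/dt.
36π cm/s

C = 2πr
dC/dt = 2π · dr/dt = 2π · 18 = 36π cm/s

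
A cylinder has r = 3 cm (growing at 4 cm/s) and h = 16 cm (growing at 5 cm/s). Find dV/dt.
429π cm³/s

V = πr²h
dV/dt = 2πrh·dr/dt + πr²·dh/dt
= 2π(3)(16)(4) + π(3)²(5)
= 429π cm³/s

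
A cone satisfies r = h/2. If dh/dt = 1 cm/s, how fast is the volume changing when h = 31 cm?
961π/4 cm³/s

V = (1/3)π(h/2)²h = πh³/12
dV/dt = πh²/4 · 1
At h = 31: dV/dt = 961π/4 cm³/s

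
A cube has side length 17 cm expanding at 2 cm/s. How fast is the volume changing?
1734 cm³/s

V = s³
dV/dt = 3s² · ds/dt = 3·17²·2 = 1734 cm³/s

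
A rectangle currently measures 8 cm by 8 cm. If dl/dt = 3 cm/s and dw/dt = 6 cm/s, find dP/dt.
18 cm/s

P = 2(l + w)
dP/dt = 2(dl/dt + dw/dt) = 2(3 + 6) = 18 cm/s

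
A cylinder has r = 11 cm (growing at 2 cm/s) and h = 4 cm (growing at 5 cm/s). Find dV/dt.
781π cm³/s

V = πr²h
dV/dt = 2πrh·dr/dt + πr²·dh/dt
= 2π(11)(4)(2) + π(11)²(5)
= 781π cm³/s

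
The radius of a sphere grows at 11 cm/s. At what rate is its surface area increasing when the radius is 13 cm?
1144π cm²/s

S = 4πr²
dS/dt = dS/dr · dr/dt = 8πr · 11
At r = 13: dS/dt = 1144π cm²/s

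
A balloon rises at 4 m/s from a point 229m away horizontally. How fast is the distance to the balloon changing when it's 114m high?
456√65437/65437 ≈ 1.783 m/s

z² = 229² + y²
z = √(229² + 114²) = √65437
dz/dt = y/z · dy/dt = 114/√65437 · 4 = 456√65437/65437 ≈ 1.783 m/s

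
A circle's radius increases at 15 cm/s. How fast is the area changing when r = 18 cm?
540π cm²/s

A = πr²
dA/dt = 2πr · dr/dt = 2π(18)(15) = 540π cm²/s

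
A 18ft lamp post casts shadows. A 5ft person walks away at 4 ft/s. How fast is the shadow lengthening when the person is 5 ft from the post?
20/13 ft/s

By similar triangles: 18/(x+s) = 5/s
Solving: s = 5x/13
ds/dt = 5/13 · dx/dt = 5/13 · 4 = 20/13 ft/s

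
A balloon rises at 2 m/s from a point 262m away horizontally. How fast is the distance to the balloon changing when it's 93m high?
186√77293/77293 ≈ 0.669 m/s

z² = 262² + y²
z = √(262² + 93²) = √77293
dz/dt = y/z · dy/dt = 93/√77293 · 2 = 186√77293/77293 ≈ 0.669 m/s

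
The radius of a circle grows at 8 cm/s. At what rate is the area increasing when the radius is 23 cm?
368π cm²/s

A = πr²
dA/dt = 2πr · dr/dt = 2π(23)(8) = 368π cm²/s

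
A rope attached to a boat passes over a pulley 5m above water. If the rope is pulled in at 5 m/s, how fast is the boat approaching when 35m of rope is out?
35√3/12 ≈ 5.052 m/s

rope² = x² + 5²
x = √(35² - 5²) = 20√3
dx/dt = (rope/x) · d(rope)/dt = (35/(20√3)) · (-5) = -35√3/12 m/s
The boat approaches at 35√3/12 ≈ 5.052 m/s.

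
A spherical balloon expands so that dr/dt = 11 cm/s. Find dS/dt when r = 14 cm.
1232π cm²/s

S = 4πr²
dS/dt = dS/dr · dr/dt = 8πr · 11
At r = 14: dS/dt = 1232π cm²/s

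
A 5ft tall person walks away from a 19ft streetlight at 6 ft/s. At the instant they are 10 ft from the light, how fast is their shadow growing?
15/7 ft/s

By similar triangles: 19/(x+s) = 5/s
Solving: s = 5x/14
ds/dt = 5/14 · dx/dt = 5/14 · 6 = 15/7 ft/s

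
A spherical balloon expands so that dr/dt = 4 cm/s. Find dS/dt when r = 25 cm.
800π cm²/s

S = 4πr²
dS/dt = dS/dr · dr/dt = 8πr · 4
At r = 25: dS/dt = 800π cm²/s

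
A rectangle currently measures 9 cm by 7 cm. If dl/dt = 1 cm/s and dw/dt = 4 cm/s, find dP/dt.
10 cm/s

P = 2(l + w)
dP/dt = 2(dl/dt + dw/dt) = 2(1 + 4) = 10 cm/s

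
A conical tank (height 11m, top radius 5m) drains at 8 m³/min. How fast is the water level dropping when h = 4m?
121/(50π) ≈ 0.7703 m/min

r/h = 5/11, so r = (5/11)h
V = (1/3)πr²h = (1/3)π((5/11)h)²h = (25/363)πh³
dV/dh = (25/121)πh²
dh/dt = (dV/dt)/(dV/dh) = -8/((25/121)π·4²) = -121/(50π) m/min
The level is dropping at 121/(50π) ≈ 0.7703 m/min.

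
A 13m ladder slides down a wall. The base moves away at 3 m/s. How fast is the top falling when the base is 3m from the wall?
9√10/40 ≈ 0.7115 m/s

x² + y² = 13²
2x·dx/dt + 2y·dy/dt = 0
dy/dt = -x/y · dx/dt = -3/(4√10) · 3 = -9√10/40 m/s
The top is descending at 9√10/40 ≈ 0.7115 m/s.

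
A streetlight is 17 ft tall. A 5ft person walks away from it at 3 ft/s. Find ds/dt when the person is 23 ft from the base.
5/4 ft/s

By similar triangles: 17/(x+s) = 5/s
Solving: s = 5x/12
ds/dt = 5/12 · dx/dt = 5/12 · 3 = 5/4 ft/s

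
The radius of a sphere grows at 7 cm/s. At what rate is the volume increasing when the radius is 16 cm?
7168π cm³/s

V = (4/3)πr³
dV/dt = dV/dr · dr/dt = 4πr² · 7
At r = 16: dV/dt = 7168π cm³/s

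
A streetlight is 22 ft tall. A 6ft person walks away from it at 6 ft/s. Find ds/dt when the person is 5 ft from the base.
9/4 ft/s

By similar triangles: 22/(x+s) = 6/s
Solving: s = 6x/16
ds/dt = 6/16 · dx/dt = 3/8 · 6 = 9/4 ft/s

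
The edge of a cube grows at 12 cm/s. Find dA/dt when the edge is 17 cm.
2448 cm²/s

A = 6s²
dA/dt = 12s · ds/dt = 12·17·12 = 2448 cm²/s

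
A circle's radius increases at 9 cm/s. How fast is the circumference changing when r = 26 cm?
18π cm/s

C = 2πr
dC/dt = 2π · dr/dt = 2π · 9 = 18π cm/s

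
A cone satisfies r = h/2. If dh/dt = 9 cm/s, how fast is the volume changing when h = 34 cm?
2601π cm³/s

V = (1/3)π(h/2)²h = πh³/12
dV/dt = πh²/4 · 9
At h = 34: dV/dt = 2601π cm³/s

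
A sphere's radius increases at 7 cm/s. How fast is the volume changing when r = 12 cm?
4032π cm³/s

V = (4/3)πr³
dV/dt = dV/dr · dr/dt = 4πr² · 7
At r = 12: dV/dt = 4032π cm³/s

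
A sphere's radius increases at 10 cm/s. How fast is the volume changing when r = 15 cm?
9000π cm³/s

V = (4/3)πr³
dV/dt = dV/dr · dr/dt = 4πr² · 10
At r = 15: dV/dt = 9000π cm³/s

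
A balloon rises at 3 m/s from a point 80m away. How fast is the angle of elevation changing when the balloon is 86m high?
0.017396 rad/s

tan(θ) = y/80
sec²(θ) · dθ/dt = (1/80) · dy/dt
dθ/dt = cos²(θ)/80 · 3 = 80/(80² + 86²) · 3
dθ/dt = 0.017396 rad/s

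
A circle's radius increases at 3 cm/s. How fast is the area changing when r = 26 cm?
156π cm²/s

A = πr²
dA/dt = 2πr · dr/dt = 2π(26)(3) = 156π cm²/s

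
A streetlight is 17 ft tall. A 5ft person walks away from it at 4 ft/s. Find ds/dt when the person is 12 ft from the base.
5/3 ft/s

By similar triangles: 17/(x+s) = 5/s
Solving: s = 5x/12
ds/dt = 5/12 · dx/dt = 5/12 · 4 = 5/3 ft/s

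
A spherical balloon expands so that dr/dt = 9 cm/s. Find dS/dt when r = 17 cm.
1224π cm²/s

S = 4πr²
dS/dt = dS/dr · dr/dt = 8πr · 9
At r = 17: dS/dt = 1224π cm²/s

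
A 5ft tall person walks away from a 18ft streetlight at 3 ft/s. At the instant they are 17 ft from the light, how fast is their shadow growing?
15/13 ft/s

By similar triangles: 18/(x+s) = 5/s
Solving: s = 5x/13
ds/dt = 5/13 · dx/dt = 5/13 · 3 = 15/13 ft/s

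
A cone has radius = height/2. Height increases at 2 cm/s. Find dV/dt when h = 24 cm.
288π cm³/s

V = (1/3)π(h/2)²h = πh³/12
dV/dt = πh²/4 · 2
At h = 24: dV/dt = 288π cm³/s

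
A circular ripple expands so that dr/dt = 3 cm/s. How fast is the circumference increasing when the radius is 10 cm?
6π cm/s

C = 2πr
dC/dt = 2π · dr/dt = 2π · 3 = 6π cm/s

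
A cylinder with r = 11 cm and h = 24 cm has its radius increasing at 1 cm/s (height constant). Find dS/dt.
92π cm²/s

S = 2πrh + 2πr² (lateral + bases)
dS/dt = (2πh + 4πr)·dr/dt = (2π·24 + 4π·11)·1
= 92π cm²/s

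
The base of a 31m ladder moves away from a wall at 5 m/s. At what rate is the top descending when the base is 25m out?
125√21/84 ≈ 6.819 m/s

x² + y² = 31²
2x·dx/dt + 2y·dy/dt = 0
dy/dt = -x/y · dx/dt = -25/(4√21) · 5 = -125√21/84 m/s
The top is descending at 125√21/84 ≈ 6.819 m/s.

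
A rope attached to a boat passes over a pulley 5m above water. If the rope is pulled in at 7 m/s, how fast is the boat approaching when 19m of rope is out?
19√21/12 ≈ 7.256 m/s

rope² = x² + 5²
x = √(19² - 5²) = 4√21
dx/dt = (rope/x) · d(rope)/dt = (19/(4√21)) · (-7) = -19√21/12 m/s
The boat approaches at 19√21/12 ≈ 7.256 m/s.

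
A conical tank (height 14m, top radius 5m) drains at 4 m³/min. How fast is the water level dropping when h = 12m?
49/(225π) ≈ 0.06932 m/min

r/h = 5/14, so r = (5/14)h
V = (1/3)πr²h = (1/3)π((5/14)h)²h = (25/588)πh³
dV/dh = (25/196)πh²
dh/dt = (dV/dt)/(dV/dh) = -4/((25/196)π·12²) = -49/(225π) m/min
The level is dropping at 49/(225π) ≈ 0.06932 m/min.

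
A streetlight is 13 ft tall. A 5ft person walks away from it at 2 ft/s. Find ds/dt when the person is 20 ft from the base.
5/4 ft/s

By similar triangles: 13/(x+s) = 5/s
Solving: s = 5x/8
ds/dt = 5/8 · dx/dt = 5/8 · 2 = 5/4 ft/s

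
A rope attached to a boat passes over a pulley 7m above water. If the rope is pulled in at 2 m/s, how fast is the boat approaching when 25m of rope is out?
25/12 ≈ 2.083 m/s

rope² = x² + 7²
x = √(25² - 7²) = 24
dx/dt = (rope/x) · d(rope)/dt = (25/24) · (-2) = -25/12 m/s
The boat approaches at 25/12 ≈ 2.083 m/s.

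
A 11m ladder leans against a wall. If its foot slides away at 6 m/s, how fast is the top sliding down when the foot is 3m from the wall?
9√7/14 ≈ 1.701 m/s

x² + y² = 11²
2x·dx/dt + 2y·dy/dt = 0
dy/dt = -x/y · dx/dt = -3/(4√7) · 6 = -9√7/14 m/s
The top is descending at 9√7/14 ≈ 1.701 m/s.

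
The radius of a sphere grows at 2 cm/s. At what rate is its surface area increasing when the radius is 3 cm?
48π cm²/s

S = 4πr²
dS/dt = dS/dr · dr/dt = 8πr · 2
At r = 3: dS/dt = 48π cm²/s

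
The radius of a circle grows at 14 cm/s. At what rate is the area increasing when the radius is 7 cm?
196π cm²/s

A = πr²
dA/dt = 2πr · dr/dt = 2π(7)(14) = 196π cm²/s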